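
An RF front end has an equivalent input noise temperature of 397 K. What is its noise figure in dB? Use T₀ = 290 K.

F = 1 + T_e/T₀ = 1 + 397/290 = 2.36897
NF = 10 log₁₀(2.36897) = 3.75 dB

3.75 dB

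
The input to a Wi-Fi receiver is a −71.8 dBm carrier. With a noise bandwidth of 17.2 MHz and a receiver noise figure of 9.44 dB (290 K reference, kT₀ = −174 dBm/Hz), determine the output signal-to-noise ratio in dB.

20.4 dB

Noise floor: N = −174 + 10 log₁₀(B) + NF
10 log₁₀(1.72×10⁷) = 72.36 dB
N = −174 + 72.36 + 9.44 = −92.20 dBm
SNR = P_sig − N = −71.8 − (−92.20) = 20.40 dB → 20.4 dB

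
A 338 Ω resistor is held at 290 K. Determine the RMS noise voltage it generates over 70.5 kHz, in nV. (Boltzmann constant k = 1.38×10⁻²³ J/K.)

V_n = √(4kTRB)
4kTRB = 4 × 1.38×10⁻²³ × 290 × 3.38×10² × 7.05×10⁴ = 3.81×10⁻¹³ V²
V_n = √(3.81×10⁻¹³) = 6.18×10⁻⁷ V = 618 nV

618 nV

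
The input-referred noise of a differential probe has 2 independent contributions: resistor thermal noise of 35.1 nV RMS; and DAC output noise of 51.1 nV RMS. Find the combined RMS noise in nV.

62.0 nV

Uncorrelated sources add in power (mean-square): V_tot = √(ΣV_i²)
V_tot = √[(3.51×10⁻⁸)² + (5.11×10⁻⁸)²] = 6.20×10⁻⁸ V = 62.0 nV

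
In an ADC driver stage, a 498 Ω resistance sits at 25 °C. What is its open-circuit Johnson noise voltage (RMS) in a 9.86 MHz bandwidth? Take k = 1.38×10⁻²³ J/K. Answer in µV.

8.99 µV

T = 25 °C + 273.15 = 298.15 K
V_n = √(4kTRB)
4kTRB = 4 × 1.38×10⁻²³ × 298.15 × 4.98×10² × 9.86×10⁶ = 8.08×10⁻¹¹ V²
V_n = √(8.08×10⁻¹¹) = 8.99×10⁻⁶ V = 8.99 µV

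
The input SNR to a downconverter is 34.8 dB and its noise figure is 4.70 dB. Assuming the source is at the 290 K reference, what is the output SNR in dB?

30.10 dB

By definition F = SNR_in/SNR_out, so in dB: SNR_out = SNR_in − NF
SNR_out = 34.8 − 4.70 = 30.10 dB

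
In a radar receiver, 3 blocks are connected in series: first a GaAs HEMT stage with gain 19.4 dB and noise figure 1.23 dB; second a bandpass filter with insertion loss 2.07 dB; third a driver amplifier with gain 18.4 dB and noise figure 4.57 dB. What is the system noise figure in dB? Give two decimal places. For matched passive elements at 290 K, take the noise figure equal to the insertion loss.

1.36 dB

Convert to linear (a loss of L dB is a gain of −L dB): F_i = 10^(NF_i/10), G_i = 10^(G_i,dB/10)
  Stage 1: F_1 = 10^(1.23/10) = 1.327, G_1 = 10^(19.4/10) = 87.10
  Stage 2: F_2 = 10^(2.07/10) = 1.611, G_2 = 10^(−2.07/10) = 0.6209
  Stage 3: F_3 = 10^(4.57/10) = 2.864, G_3 = 10^(18.4/10) = 69.18
Friis cascade:
  F = 1.327 + (1.611 − 1)/87.10 + (2.864 − 1)/54.08 = 1.369
NF = 10 log₁₀(1.369) = 1.36 dB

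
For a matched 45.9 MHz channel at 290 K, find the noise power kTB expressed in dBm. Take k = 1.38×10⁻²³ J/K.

−97.4 dBm

P_n = kTB = 1.38×10⁻²³ × 290 × 4.59×10⁷ = 1.84×10⁻¹³ W
In dBm: 10 log₁₀(1.84×10⁻¹³ / 10⁻³) = −97.4 dBm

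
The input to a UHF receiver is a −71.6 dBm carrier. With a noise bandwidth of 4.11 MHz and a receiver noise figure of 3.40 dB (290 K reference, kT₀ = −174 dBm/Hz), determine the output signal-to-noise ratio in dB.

Noise floor: N = −174 + 10 log₁₀(B) + NF
10 log₁₀(4.11×10⁶) = 66.14 dB
N = −174 + 66.14 + 3.40 = −104.46 dBm
SNR = P_sig − N = −71.6 − (−104.46) = 32.86 dB → 32.9 dB

32.9 dB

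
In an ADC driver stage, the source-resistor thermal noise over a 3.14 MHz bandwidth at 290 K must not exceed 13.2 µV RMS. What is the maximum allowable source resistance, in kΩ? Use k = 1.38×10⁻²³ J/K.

Johnson–Nyquist: V_n = √(4kTRB) ⇒ R = V_n² / (4kTB)
4kTB = 4 × 1.38×10⁻²³ × 290 × 3.14×10⁶ = 5.03×10⁻¹⁴
R = (1.32×10⁻⁵)² / 5.03×10⁻¹⁴ = 3.47×10³ Ω = 3.47 kΩ

3.47 kΩ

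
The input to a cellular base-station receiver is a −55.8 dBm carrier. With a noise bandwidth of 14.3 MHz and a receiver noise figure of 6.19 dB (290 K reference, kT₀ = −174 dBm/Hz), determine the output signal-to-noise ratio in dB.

Noise floor: N = −174 + 10 log₁₀(B) + NF
10 log₁₀(1.43×10⁷) = 71.55 dB
N = −174 + 71.55 + 6.19 = −96.26 dBm
SNR = P_sig − N = −55.8 − (−96.26) = 40.46 dB → 40.5 dB

40.5 dB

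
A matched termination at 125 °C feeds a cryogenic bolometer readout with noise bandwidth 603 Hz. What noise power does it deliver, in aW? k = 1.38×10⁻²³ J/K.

T = 125 °C + 273.15 = 398.15 K
P_n = kTB = 1.38×10⁻²³ × 398.15 × 6.03×10² = 3.31×10⁻¹⁸ W = 3.31 aW

3.31 aW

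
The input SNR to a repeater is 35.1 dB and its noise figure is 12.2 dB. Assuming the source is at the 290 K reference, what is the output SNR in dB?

22.9 dB

By definition F = SNR_in/SNR_out, so in dB: SNR_out = SNR_in − NF
SNR_out = 35.1 − 12.2 = 22.9 dB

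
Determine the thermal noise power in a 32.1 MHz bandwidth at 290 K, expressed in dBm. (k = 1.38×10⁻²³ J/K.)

−98.9 dBm

P_n = kTB = 1.38×10⁻²³ × 290 × 3.21×10⁷ = 1.28×10⁻¹³ W
In dBm: 10 log₁₀(1.28×10⁻¹³ / 10⁻³) = −98.9 dBm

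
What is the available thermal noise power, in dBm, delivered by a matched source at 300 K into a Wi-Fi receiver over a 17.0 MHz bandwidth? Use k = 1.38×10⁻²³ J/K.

−101.5 dBm

P_n = kTB = 1.38×10⁻²³ × 300 × 1.70×10⁷ = 7.04×10⁻¹⁴ W
In dBm: 10 log₁₀(7.04×10⁻¹⁴ / 10⁻³) = −101.5 dBm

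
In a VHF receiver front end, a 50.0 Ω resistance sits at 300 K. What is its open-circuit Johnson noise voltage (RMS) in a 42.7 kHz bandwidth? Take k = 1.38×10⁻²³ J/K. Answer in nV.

V_n = √(4kTRB)
4kTRB = 4 × 1.38×10⁻²³ × 300 × 5.00×10¹ × 4.27×10⁴ = 3.54×10⁻¹⁴ V²
V_n = √(3.54×10⁻¹⁴) = 1.88×10⁻⁷ V = 188 nV

188 nV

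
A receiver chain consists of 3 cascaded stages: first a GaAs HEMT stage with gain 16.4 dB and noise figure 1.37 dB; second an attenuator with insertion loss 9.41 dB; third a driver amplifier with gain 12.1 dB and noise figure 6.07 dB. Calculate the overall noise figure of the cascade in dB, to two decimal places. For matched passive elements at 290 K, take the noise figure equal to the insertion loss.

3.34 dB

Convert to linear (a loss of L dB is a gain of −L dB): F_i = 10^(NF_i/10), G_i = 10^(G_i,dB/10)
  Stage 1: F_1 = 10^(1.37/10) = 1.371, G_1 = 10^(16.4/10) = 43.65
  Stage 2: F_2 = 10^(9.41/10) = 8.730, G_2 = 10^(−9.41/10) = 0.1146
  Stage 3: F_3 = 10^(6.07/10) = 4.046, G_3 = 10^(12.1/10) = 16.22
Friis cascade:
  F = 1.371 + (8.730 − 1)/43.65 + (4.046 − 1)/5.000 = 2.157
NF = 10 log₁₀(2.157) = 3.34 dB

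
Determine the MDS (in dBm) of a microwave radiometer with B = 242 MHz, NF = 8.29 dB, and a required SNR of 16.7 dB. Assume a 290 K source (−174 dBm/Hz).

−65.2 dBm

Sensitivity = −174 + 10 log₁₀(B) + NF + SNR_min
= −174 + 83.84 + 8.29 + 16.7
= −65.17 dBm → −65.2 dBm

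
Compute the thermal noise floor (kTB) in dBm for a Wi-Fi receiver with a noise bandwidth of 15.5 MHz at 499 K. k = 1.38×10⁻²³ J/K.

−99.7 dBm

P_n = kTB = 1.38×10⁻²³ × 499 × 1.55×10⁷ = 1.07×10⁻¹³ W
In dBm: 10 log₁₀(1.07×10⁻¹³ / 10⁻³) = −99.7 dBm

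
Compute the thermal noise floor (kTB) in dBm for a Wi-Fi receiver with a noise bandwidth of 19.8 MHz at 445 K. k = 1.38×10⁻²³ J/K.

P_n = kTB = 1.38×10⁻²³ × 445 × 1.98×10⁷ = 1.22×10⁻¹³ W
In dBm: 10 log₁₀(1.22×10⁻¹³ / 10⁻³) = −99.2 dBm

−99.2 dBm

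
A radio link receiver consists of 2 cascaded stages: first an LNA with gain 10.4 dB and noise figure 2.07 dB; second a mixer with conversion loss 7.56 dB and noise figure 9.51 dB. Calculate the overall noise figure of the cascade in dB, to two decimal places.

3.68 dB

Convert to linear (a loss of L dB is a gain of −L dB): F_i = 10^(NF_i/10), G_i = 10^(G_i,dB/10)
  Stage 1: F_1 = 10^(2.07/10) = 1.611, G_1 = 10^(10.4/10) = 10.96
  Stage 2: F_2 = 10^(9.51/10) = 8.933, G_2 = 10^(−7.56/10) = 0.1754
Friis cascade:
  F = 1.611 + (8.933 − 1)/10.96 = 2.334
NF = 10 log₁₀(2.334) = 3.68 dB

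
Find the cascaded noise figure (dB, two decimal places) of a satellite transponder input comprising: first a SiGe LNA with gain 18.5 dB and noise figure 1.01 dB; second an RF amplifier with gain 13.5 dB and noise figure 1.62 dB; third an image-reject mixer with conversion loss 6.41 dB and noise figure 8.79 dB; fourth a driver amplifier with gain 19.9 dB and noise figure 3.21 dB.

Convert to linear (a loss of L dB is a gain of −L dB): F_i = 10^(NF_i/10), G_i = 10^(G_i,dB/10)
  Stage 1: F_1 = 10^(1.01/10) = 1.262, G_1 = 10^(18.5/10) = 70.79
  Stage 2: F_2 = 10^(1.62/10) = 1.452, G_2 = 10^(13.5/10) = 22.39
  Stage 3: F_3 = 10^(8.79/10) = 7.568, G_3 = 10^(−6.41/10) = 0.2286
  Stage 4: F_4 = 10^(3.21/10) = 2.094, G_4 = 10^(19.9/10) = 97.72
Friis cascade:
  F = 1.262 + (1.452 − 1)/70.79 + (7.568 − 1)/1585 + (2.094 − 1)/362.2 = 1.275
NF = 10 log₁₀(1.275) = 1.06 dB

1.06 dB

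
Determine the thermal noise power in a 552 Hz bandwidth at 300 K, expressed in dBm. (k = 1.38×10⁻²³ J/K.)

P_n = kTB = 1.38×10⁻²³ × 300 × 5.52×10² = 2.29×10⁻¹⁸ W
In dBm: 10 log₁₀(2.29×10⁻¹⁸ / 10⁻³) = −146.4 dBm

−146.4 dBm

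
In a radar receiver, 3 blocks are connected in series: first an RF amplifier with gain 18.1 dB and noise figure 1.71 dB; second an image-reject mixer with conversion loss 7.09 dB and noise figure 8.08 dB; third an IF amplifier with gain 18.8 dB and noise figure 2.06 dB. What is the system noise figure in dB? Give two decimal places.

2.08 dB

Convert to linear (a loss of L dB is a gain of −L dB): F_i = 10^(NF_i/10), G_i = 10^(G_i,dB/10)
  Stage 1: F_1 = 10^(1.71/10) = 1.483, G_1 = 10^(18.1/10) = 64.57
  Stage 2: F_2 = 10^(8.08/10) = 6.427, G_2 = 10^(−7.09/10) = 0.1954
  Stage 3: F_3 = 10^(2.06/10) = 1.607, G_3 = 10^(18.8/10) = 75.86
Friis cascade:
  F = 1.483 + (6.427 − 1)/64.57 + (1.607 − 1)/12.62 = 1.615
NF = 10 log₁₀(1.615) = 2.08 dB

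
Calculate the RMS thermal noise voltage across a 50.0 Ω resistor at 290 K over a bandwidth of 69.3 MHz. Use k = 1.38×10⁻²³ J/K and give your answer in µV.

7.45 µV

V_n = √(4kTRB)
4kTRB = 4 × 1.38×10⁻²³ × 290 × 5.00×10¹ × 6.93×10⁷ = 5.55×10⁻¹¹ V²
V_n = √(5.55×10⁻¹¹) = 7.45×10⁻⁶ V = 7.45 µV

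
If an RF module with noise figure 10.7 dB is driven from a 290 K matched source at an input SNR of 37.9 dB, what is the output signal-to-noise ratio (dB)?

By definition F = SNR_in/SNR_out, so in dB: SNR_out = SNR_in − NF
SNR_out = 37.9 − 10.7 = 27.2 dB

27.2 dB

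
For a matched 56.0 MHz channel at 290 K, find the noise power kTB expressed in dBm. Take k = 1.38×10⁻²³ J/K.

−96.5 dBm

P_n = kTB = 1.38×10⁻²³ × 290 × 5.60×10⁷ = 2.24×10⁻¹³ W
In dBm: 10 log₁₀(2.24×10⁻¹³ / 10⁻³) = −96.5 dBm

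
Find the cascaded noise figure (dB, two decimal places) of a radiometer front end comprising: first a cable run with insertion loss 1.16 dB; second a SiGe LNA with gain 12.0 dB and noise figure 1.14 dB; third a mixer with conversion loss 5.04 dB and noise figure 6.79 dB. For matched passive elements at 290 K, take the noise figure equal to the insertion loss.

3.03 dB

Convert to linear (a loss of L dB is a gain of −L dB): F_i = 10^(NF_i/10), G_i = 10^(G_i,dB/10)
  Stage 1: F_1 = 10^(1.16/10) = 1.306, G_1 = 10^(−1.16/10) = 0.7656
  Stage 2: F_2 = 10^(1.14/10) = 1.300, G_2 = 10^(12.0/10) = 15.85
  Stage 3: F_3 = 10^(6.79/10) = 4.775, G_3 = 10^(−5.04/10) = 0.3133
Friis cascade:
  F = 1.306 + (1.300 − 1)/0.7656 + (4.775 − 1)/12.13 = 2.009
NF = 10 log₁₀(2.009) = 3.03 dB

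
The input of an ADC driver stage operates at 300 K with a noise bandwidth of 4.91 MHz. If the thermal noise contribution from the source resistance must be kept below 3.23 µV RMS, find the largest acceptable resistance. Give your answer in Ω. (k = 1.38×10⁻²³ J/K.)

128 Ω

Johnson–Nyquist: V_n = √(4kTRB) ⇒ R = V_n² / (4kTB)
4kTB = 4 × 1.38×10⁻²³ × 300 × 4.91×10⁶ = 8.13×10⁻¹⁴
R = (3.23×10⁻⁶)² / 8.13×10⁻¹⁴ = 1.28×10² Ω = 128 Ω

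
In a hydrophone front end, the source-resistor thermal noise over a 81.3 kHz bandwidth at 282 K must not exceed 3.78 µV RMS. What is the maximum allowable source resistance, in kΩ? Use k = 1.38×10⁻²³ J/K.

11.3 kΩ

Johnson–Nyquist: V_n = √(4kTRB) ⇒ R = V_n² / (4kTB)
4kTB = 4 × 1.38×10⁻²³ × 282 × 8.13×10⁴ = 1.27×10⁻¹⁵
R = (3.78×10⁻⁶)² / 1.27×10⁻¹⁵ = 1.13×10⁴ Ω = 11.3 kΩ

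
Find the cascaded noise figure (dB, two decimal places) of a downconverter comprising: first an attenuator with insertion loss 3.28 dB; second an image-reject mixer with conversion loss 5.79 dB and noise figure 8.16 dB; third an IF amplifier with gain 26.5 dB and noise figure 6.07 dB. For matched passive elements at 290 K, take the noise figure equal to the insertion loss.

15.86 dB

Convert to linear (a loss of L dB is a gain of −L dB): F_i = 10^(NF_i/10), G_i = 10^(G_i,dB/10)
  Stage 1: F_1 = 10^(3.28/10) = 2.128, G_1 = 10^(−3.28/10) = 0.4699
  Stage 2: F_2 = 10^(8.16/10) = 6.546, G_2 = 10^(−5.79/10) = 0.2636
  Stage 3: F_3 = 10^(6.07/10) = 4.046, G_3 = 10^(26.5/10) = 446.7
Friis cascade:
  F = 2.128 + (6.546 − 1)/0.4699 + (4.046 − 1)/0.1239 = 38.52
NF = 10 log₁₀(38.52) = 15.86 dB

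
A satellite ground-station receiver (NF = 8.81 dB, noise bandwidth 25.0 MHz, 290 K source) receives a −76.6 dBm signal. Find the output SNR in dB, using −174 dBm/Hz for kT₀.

14.6 dB

Noise floor: N = −174 + 10 log₁₀(B) + NF
10 log₁₀(2.50×10⁷) = 73.98 dB
N = −174 + 73.98 + 8.81 = −91.21 dBm
SNR = P_sig − N = −76.6 − (−91.21) = 14.61 dB → 14.6 dB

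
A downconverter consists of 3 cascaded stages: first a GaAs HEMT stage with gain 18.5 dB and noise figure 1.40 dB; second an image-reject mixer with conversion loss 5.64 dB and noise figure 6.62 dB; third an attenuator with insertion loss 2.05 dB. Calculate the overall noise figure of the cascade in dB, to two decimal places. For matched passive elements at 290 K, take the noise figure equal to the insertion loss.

Convert to linear (a loss of L dB is a gain of −L dB): F_i = 10^(NF_i/10), G_i = 10^(G_i,dB/10)
  Stage 1: F_1 = 10^(1.40/10) = 1.380, G_1 = 10^(18.5/10) = 70.79
  Stage 2: F_2 = 10^(6.62/10) = 4.592, G_2 = 10^(−5.64/10) = 0.2729
  Stage 3: F_3 = 10^(2.05/10) = 1.603, G_3 = 10^(−2.05/10) = 0.6237
Friis cascade:
  F = 1.380 + (4.592 − 1)/70.79 + (1.603 − 1)/19.32 = 1.462
NF = 10 log₁₀(1.462) = 1.65 dB

1.65 dB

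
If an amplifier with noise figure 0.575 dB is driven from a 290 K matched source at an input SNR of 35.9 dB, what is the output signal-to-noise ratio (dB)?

By definition F = SNR_in/SNR_out, so in dB: SNR_out = SNR_in − NF
SNR_out = 35.9 − 0.575 = 35.325 dB

35.325 dB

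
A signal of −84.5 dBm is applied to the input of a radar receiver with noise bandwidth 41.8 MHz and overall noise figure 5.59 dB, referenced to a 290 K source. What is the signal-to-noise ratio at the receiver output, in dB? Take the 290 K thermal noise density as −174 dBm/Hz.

7.7 dB

Noise floor: N = −174 + 10 log₁₀(B) + NF
10 log₁₀(4.18×10⁷) = 76.21 dB
N = −174 + 76.21 + 5.59 = −92.20 dBm
SNR = P_sig − N = −84.5 − (−92.20) = 7.70 dB → 7.7 dB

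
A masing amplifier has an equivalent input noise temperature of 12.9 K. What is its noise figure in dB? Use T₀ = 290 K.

F = 1 + T_e/T₀ = 1 + 12.9/290 = 1.04448
NF = 10 log₁₀(1.04448) = 0.189 dB

0.189 dB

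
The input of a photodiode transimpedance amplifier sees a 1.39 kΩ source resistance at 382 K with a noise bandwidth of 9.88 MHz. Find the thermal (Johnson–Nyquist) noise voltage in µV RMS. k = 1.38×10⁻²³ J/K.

V_n = √(4kTRB)
4kTRB = 4 × 1.38×10⁻²³ × 382 × 1.39×10³ × 9.88×10⁶ = 2.90×10⁻¹⁰ V²
V_n = √(2.90×10⁻¹⁰) = 1.70×10⁻⁵ V = 17.0 µV

17.0 µV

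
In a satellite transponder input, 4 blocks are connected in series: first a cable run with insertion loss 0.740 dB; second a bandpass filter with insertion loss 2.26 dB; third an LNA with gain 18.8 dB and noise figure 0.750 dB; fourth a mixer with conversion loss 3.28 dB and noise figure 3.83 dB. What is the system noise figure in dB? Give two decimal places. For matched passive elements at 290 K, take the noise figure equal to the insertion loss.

Convert to linear (a loss of L dB is a gain of −L dB): F_i = 10^(NF_i/10), G_i = 10^(G_i,dB/10)
  Stage 1: F_1 = 10^(0.740/10) = 1.186, G_1 = 10^(−0.740/10) = 0.8433
  Stage 2: F_2 = 10^(2.26/10) = 1.683, G_2 = 10^(−2.26/10) = 0.5943
  Stage 3: F_3 = 10^(0.750/10) = 1.189, G_3 = 10^(18.8/10) = 75.86
  Stage 4: F_4 = 10^(3.83/10) = 2.415, G_4 = 10^(−3.28/10) = 0.4699
Friis cascade:
  F = 1.186 + (1.683 − 1)/0.8433 + (1.189 − 1)/0.5012 + (2.415 − 1)/38.02 = 2.409
NF = 10 log₁₀(2.409) = 3.82 dB

3.82 dB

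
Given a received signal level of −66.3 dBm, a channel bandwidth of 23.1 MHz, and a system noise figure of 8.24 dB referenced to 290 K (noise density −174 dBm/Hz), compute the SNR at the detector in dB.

Noise floor: N = −174 + 10 log₁₀(B) + NF
10 log₁₀(2.31×10⁷) = 73.64 dB
N = −174 + 73.64 + 8.24 = −92.12 dBm
SNR = P_sig − N = −66.3 − (−92.12) = 25.82 dB → 25.8 dB

25.8 dB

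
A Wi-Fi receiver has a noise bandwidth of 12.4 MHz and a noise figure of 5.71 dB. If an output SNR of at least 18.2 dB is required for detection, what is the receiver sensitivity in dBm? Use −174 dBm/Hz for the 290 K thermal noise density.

−79.2 dBm

Sensitivity = −174 + 10 log₁₀(B) + NF + SNR_min
= −174 + 70.93 + 5.71 + 18.2
= −79.16 dBm → −79.2 dBm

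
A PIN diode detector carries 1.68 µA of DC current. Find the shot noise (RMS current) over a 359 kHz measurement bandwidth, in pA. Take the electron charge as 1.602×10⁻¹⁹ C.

I_n = √(2qI·B)
2qI·B = 2 × 1.602×10⁻¹⁹ × 1.68×10⁻⁶ × 3.59×10⁵ = 1.93×10⁻¹⁹ A²
I_n = √(1.93×10⁻¹⁹) = 4.40×10⁻¹⁰ A = 440 pA

440 pA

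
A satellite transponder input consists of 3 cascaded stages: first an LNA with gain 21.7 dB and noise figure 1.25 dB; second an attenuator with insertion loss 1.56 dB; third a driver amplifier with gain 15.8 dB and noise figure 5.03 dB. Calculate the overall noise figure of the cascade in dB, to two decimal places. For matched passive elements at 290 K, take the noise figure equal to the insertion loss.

Convert to linear (a loss of L dB is a gain of −L dB): F_i = 10^(NF_i/10), G_i = 10^(G_i,dB/10)
  Stage 1: F_1 = 10^(1.25/10) = 1.334, G_1 = 10^(21.7/10) = 147.9
  Stage 2: F_2 = 10^(1.56/10) = 1.432, G_2 = 10^(−1.56/10) = 0.6982
  Stage 3: F_3 = 10^(5.03/10) = 3.184, G_3 = 10^(15.8/10) = 38.02
Friis cascade:
  F = 1.334 + (1.432 − 1)/147.9 + (3.184 − 1)/103.3 = 1.358
NF = 10 log₁₀(1.358) = 1.33 dB

1.33 dB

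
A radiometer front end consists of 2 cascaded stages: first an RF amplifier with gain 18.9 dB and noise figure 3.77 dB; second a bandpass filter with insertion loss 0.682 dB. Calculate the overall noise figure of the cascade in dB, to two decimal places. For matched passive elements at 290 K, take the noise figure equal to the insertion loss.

Convert to linear (a loss of L dB is a gain of −L dB): F_i = 10^(NF_i/10), G_i = 10^(G_i,dB/10)
  Stage 1: F_1 = 10^(3.77/10) = 2.382, G_1 = 10^(18.9/10) = 77.62
  Stage 2: F_2 = 10^(0.682/10) = 1.170, G_2 = 10^(−0.682/10) = 0.8547
Friis cascade:
  F = 2.382 + (1.170 − 1)/77.62 = 2.385
NF = 10 log₁₀(2.385) = 3.77 dB

3.77 dB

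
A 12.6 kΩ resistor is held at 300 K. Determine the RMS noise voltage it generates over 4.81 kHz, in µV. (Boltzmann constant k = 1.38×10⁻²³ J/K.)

1.00 µV

V_n = √(4kTRB)
4kTRB = 4 × 1.38×10⁻²³ × 300 × 1.26×10⁴ × 4.81×10³ = 1.00×10⁻¹² V²
V_n = √(1.00×10⁻¹²) = 1.00×10⁻⁶ V = 1.00 µV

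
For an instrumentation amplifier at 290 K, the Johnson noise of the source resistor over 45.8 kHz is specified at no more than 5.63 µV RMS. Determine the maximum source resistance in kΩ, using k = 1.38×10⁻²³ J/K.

43.2 kΩ

Johnson–Nyquist: V_n = √(4kTRB) ⇒ R = V_n² / (4kTB)
4kTB = 4 × 1.38×10⁻²³ × 290 × 4.58×10⁴ = 7.33×10⁻¹⁶
R = (5.63×10⁻⁶)² / 7.33×10⁻¹⁶ = 4.32×10⁴ Ω = 43.2 kΩ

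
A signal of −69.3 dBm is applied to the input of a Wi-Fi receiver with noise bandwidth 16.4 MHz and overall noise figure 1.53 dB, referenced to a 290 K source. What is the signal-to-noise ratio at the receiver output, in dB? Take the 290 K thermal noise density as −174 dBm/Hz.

31.0 dB

Noise floor: N = −174 + 10 log₁₀(B) + NF
10 log₁₀(1.64×10⁷) = 72.15 dB
N = −174 + 72.15 + 1.53 = −100.32 dBm
SNR = P_sig − N = −69.3 − (−100.32) = 31.02 dB → 31.0 dB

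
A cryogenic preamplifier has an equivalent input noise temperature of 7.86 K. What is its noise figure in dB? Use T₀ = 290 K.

F = 1 + T_e/T₀ = 1 + 7.86/290 = 1.0271
NF = 10 log₁₀(1.0271) = 0.116 dB

0.116 dB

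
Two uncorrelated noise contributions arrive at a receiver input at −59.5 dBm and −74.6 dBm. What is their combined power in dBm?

Convert to linear, add, convert back:
P₁ = 1.12×10⁻⁹ W, P₂ = 3.47×10⁻¹¹ W
P_tot = 1.16×10⁻⁹ W → 10 log₁₀(P_tot / 10⁻³) = −59.4 dBm

−59.4 dBm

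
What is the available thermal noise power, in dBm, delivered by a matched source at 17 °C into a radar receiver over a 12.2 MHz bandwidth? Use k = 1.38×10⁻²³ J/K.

T = 17 °C + 273.15 = 290.15 K
P_n = kTB = 1.38×10⁻²³ × 290.15 × 1.22×10⁷ = 4.88×10⁻¹⁴ W
In dBm: 10 log₁₀(4.88×10⁻¹⁴ / 10⁻³) = −103.1 dBm

−103.1 dBm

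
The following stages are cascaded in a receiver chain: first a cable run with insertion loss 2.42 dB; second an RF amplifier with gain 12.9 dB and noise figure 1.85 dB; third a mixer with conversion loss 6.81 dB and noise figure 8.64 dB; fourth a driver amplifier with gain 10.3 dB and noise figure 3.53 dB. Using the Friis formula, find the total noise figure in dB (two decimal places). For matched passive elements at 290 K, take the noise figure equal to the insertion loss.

Convert to linear (a loss of L dB is a gain of −L dB): F_i = 10^(NF_i/10), G_i = 10^(G_i,dB/10)
  Stage 1: F_1 = 10^(2.42/10) = 1.746, G_1 = 10^(−2.42/10) = 0.5728
  Stage 2: F_2 = 10^(1.85/10) = 1.531, G_2 = 10^(12.9/10) = 19.50
  Stage 3: F_3 = 10^(8.64/10) = 7.311, G_3 = 10^(−6.81/10) = 0.2084
  Stage 4: F_4 = 10^(3.53/10) = 2.254, G_4 = 10^(10.3/10) = 10.72
Friis cascade:
  F = 1.746 + (1.531 − 1)/0.5728 + (7.311 − 1)/11.17 + (2.254 − 1)/2.328 = 3.777
NF = 10 log₁₀(3.777) = 5.77 dB

5.77 dB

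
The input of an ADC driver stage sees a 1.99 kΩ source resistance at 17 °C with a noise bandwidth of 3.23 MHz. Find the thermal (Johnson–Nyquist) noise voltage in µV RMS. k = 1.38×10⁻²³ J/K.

10.1 µV

T = 17 °C + 273.15 = 290.15 K
V_n = √(4kTRB)
4kTRB = 4 × 1.38×10⁻²³ × 290.15 × 1.99×10³ × 3.23×10⁶ = 1.03×10⁻¹⁰ V²
V_n = √(1.03×10⁻¹⁰) = 1.01×10⁻⁵ V = 10.1 µV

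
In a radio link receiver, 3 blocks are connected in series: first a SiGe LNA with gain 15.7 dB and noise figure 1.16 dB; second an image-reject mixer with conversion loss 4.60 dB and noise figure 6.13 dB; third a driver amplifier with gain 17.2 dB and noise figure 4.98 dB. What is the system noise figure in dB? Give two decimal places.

1.92 dB

Convert to linear (a loss of L dB is a gain of −L dB): F_i = 10^(NF_i/10), G_i = 10^(G_i,dB/10)
  Stage 1: F_1 = 10^(1.16/10) = 1.306, G_1 = 10^(15.7/10) = 37.15
  Stage 2: F_2 = 10^(6.13/10) = 4.102, G_2 = 10^(−4.60/10) = 0.3467
  Stage 3: F_3 = 10^(4.98/10) = 3.148, G_3 = 10^(17.2/10) = 52.48
Friis cascade:
  F = 1.306 + (4.102 − 1)/37.15 + (3.148 − 1)/12.88 = 1.556
NF = 10 log₁₀(1.556) = 1.92 dB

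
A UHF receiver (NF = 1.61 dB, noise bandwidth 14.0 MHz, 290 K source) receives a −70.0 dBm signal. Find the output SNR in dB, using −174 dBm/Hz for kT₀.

30.9 dB

Noise floor: N = −174 + 10 log₁₀(B) + NF
10 log₁₀(1.40×10⁷) = 71.46 dB
N = −174 + 71.46 + 1.61 = −100.93 dBm
SNR = P_sig − N = −70.0 − (−100.93) = 30.93 dB → 30.9 dB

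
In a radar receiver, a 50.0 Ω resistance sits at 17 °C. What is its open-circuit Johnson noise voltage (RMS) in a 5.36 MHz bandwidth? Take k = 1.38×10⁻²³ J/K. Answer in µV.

T = 17 °C + 273.15 = 290.15 K
V_n = √(4kTRB)
4kTRB = 4 × 1.38×10⁻²³ × 290.15 × 5.00×10¹ × 5.36×10⁶ = 4.29×10⁻¹² V²
V_n = √(4.29×10⁻¹²) = 2.07×10⁻⁶ V = 2.07 µV

2.07 µV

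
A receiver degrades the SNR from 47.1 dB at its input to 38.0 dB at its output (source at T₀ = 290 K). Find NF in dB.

NF (dB) = SNR_in(dB) − SNR_out(dB) when the source is at T₀
NF = 47.1 − 38.0 = 9.1 dB

9.1 dB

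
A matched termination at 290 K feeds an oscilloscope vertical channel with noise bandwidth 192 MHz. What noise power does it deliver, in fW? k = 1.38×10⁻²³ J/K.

P_n = kTB = 1.38×10⁻²³ × 290 × 1.92×10⁸ = 7.68×10⁻¹³ W = 768 fW

768 fW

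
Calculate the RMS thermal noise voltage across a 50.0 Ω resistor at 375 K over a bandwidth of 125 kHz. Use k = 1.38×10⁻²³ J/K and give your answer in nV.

360 nV

V_n = √(4kTRB)
4kTRB = 4 × 1.38×10⁻²³ × 375 × 5.00×10¹ × 1.25×10⁵ = 1.29×10⁻¹³ V²
V_n = √(1.29×10⁻¹³) = 3.60×10⁻⁷ V = 360 nV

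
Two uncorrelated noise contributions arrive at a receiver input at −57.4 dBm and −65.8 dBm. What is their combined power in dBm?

−56.8 dBm

Convert to linear, add, convert back:
P₁ = 1.82×10⁻⁹ W, P₂ = 2.63×10⁻¹⁰ W
P_tot = 2.08×10⁻⁹ W → 10 log₁₀(P_tot / 10⁻³) = −56.8 dBm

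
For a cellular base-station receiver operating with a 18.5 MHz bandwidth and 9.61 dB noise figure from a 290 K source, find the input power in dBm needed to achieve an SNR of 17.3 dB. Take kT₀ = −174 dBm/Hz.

Sensitivity = −174 + 10 log₁₀(B) + NF + SNR_min
= −174 + 72.67 + 9.61 + 17.3
= −74.42 dBm → −74.4 dBm

−74.4 dBm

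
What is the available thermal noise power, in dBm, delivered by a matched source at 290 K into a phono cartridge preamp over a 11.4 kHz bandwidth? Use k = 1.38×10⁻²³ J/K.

−133.4 dBm

P_n = kTB = 1.38×10⁻²³ × 290 × 1.14×10⁴ = 4.56×10⁻¹⁷ W
In dBm: 10 log₁₀(4.56×10⁻¹⁷ / 10⁻³) = −133.4 dBm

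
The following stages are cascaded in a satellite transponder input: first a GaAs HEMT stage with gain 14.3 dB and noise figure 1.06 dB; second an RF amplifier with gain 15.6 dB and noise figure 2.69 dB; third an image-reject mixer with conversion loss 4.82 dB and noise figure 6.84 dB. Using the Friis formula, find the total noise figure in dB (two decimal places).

1.18 dB

Convert to linear (a loss of L dB is a gain of −L dB): F_i = 10^(NF_i/10), G_i = 10^(G_i,dB/10)
  Stage 1: F_1 = 10^(1.06/10) = 1.276, G_1 = 10^(14.3/10) = 26.92
  Stage 2: F_2 = 10^(2.69/10) = 1.858, G_2 = 10^(15.6/10) = 36.31
  Stage 3: F_3 = 10^(6.84/10) = 4.831, G_3 = 10^(−4.82/10) = 0.3296
Friis cascade:
  F = 1.276 + (1.858 − 1)/26.92 + (4.831 − 1)/977.2 = 1.312
NF = 10 log₁₀(1.312) = 1.18 dB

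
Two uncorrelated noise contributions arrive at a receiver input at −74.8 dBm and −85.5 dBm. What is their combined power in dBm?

−74.4 dBm

Convert to linear, add, convert back:
P₁ = 3.31×10⁻¹¹ W, P₂ = 2.82×10⁻¹² W
P_tot = 3.59×10⁻¹¹ W → 10 log₁₀(P_tot / 10⁻³) = −74.4 dBm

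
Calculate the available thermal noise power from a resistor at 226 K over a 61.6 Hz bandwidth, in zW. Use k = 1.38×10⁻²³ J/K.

P_n = kTB = 1.38×10⁻²³ × 226 × 6.16×10¹ = 1.92×10⁻¹⁹ W = 192 zW

192 zW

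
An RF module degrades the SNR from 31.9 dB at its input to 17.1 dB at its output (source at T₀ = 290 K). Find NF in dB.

14.8 dB

NF (dB) = SNR_in(dB) − SNR_out(dB) when the source is at T₀
NF = 31.9 − 17.1 = 14.8 dB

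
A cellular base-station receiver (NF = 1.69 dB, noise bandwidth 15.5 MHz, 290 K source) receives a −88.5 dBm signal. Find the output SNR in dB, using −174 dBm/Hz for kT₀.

11.9 dB

Noise floor: N = −174 + 10 log₁₀(B) + NF
10 log₁₀(1.55×10⁷) = 71.9 dB
N = −174 + 71.9 + 1.69 = −100.41 dBm
SNR = P_sig − N = −88.5 − (−100.41) = 11.91 dB → 11.9 dB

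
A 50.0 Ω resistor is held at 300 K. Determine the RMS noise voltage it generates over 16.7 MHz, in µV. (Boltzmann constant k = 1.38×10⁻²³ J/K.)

3.72 µV

V_n = √(4kTRB)
4kTRB = 4 × 1.38×10⁻²³ × 300 × 5.00×10¹ × 1.67×10⁷ = 1.38×10⁻¹¹ V²
V_n = √(1.38×10⁻¹¹) = 3.72×10⁻⁶ V = 3.72 µV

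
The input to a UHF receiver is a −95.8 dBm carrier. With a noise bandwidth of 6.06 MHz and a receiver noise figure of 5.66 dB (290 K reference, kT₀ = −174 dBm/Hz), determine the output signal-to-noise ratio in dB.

Noise floor: N = −174 + 10 log₁₀(B) + NF
10 log₁₀(6.06×10⁶) = 67.82 dB
N = −174 + 67.82 + 5.66 = −100.52 dBm
SNR = P_sig − N = −95.8 − (−100.52) = 4.72 dB → 4.7 dB

4.7 dB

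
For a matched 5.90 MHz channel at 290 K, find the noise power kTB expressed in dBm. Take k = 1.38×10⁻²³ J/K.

−106.3 dBm

P_n = kTB = 1.38×10⁻²³ × 290 × 5.90×10⁶ = 2.36×10⁻¹⁴ W
In dBm: 10 log₁₀(2.36×10⁻¹⁴ / 10⁻³) = −106.3 dBm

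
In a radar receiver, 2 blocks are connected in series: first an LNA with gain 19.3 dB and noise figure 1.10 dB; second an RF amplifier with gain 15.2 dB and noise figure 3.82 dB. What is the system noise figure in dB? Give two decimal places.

Convert to linear (a loss of L dB is a gain of −L dB): F_i = 10^(NF_i/10), G_i = 10^(G_i,dB/10)
  Stage 1: F_1 = 10^(1.10/10) = 1.288, G_1 = 10^(19.3/10) = 85.11
  Stage 2: F_2 = 10^(3.82/10) = 2.410, G_2 = 10^(15.2/10) = 33.11
Friis cascade:
  F = 1.288 + (2.410 − 1)/85.11 = 1.305
NF = 10 log₁₀(1.305) = 1.16 dB

1.16 dB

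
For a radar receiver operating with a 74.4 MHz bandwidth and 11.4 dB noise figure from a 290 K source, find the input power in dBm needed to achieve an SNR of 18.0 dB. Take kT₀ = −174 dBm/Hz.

−65.9 dBm

Sensitivity = −174 + 10 log₁₀(B) + NF + SNR_min
= −174 + 78.72 + 11.4 + 18.0
= −65.88 dBm → −65.9 dBm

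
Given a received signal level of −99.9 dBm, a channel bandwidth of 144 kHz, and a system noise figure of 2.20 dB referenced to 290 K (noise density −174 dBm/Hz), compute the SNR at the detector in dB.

20.3 dB

Noise floor: N = −174 + 10 log₁₀(B) + NF
10 log₁₀(1.44×10⁵) = 51.58 dB
N = −174 + 51.58 + 2.20 = −120.22 dBm
SNR = P_sig − N = −99.9 − (−120.22) = 20.32 dB → 20.3 dB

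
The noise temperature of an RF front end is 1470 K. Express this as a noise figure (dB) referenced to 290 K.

7.83 dB

F = 1 + T_e/T₀ = 1 + 1470/290 = 6.06897
NF = 10 log₁₀(6.06897) = 7.83 dB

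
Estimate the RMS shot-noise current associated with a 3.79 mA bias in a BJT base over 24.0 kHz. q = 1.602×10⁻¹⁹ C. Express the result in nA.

5.40 nA

I_n = √(2qI·B)
2qI·B = 2 × 1.602×10⁻¹⁹ × 3.79×10⁻³ × 2.40×10⁴ = 2.91×10⁻¹⁷ A²
I_n = √(2.91×10⁻¹⁷) = 5.40×10⁻⁹ A = 5.40 nA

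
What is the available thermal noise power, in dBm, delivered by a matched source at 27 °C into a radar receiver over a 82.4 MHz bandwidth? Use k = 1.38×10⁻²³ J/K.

T = 27 °C + 273.15 = 300.15 K
P_n = kTB = 1.38×10⁻²³ × 300.15 × 8.24×10⁷ = 3.41×10⁻¹³ W
In dBm: 10 log₁₀(3.41×10⁻¹³ / 10⁻³) = −94.7 dBm

−94.7 dBm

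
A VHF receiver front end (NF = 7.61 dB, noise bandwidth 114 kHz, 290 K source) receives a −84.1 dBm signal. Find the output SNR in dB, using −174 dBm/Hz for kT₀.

31.7 dB

Noise floor: N = −174 + 10 log₁₀(B) + NF
10 log₁₀(1.14×10⁵) = 50.57 dB
N = −174 + 50.57 + 7.61 = −115.82 dBm
SNR = P_sig − N = −84.1 − (−115.82) = 31.72 dB → 31.7 dB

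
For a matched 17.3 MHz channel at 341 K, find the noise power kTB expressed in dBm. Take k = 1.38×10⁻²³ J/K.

−100.9 dBm

P_n = kTB = 1.38×10⁻²³ × 341 × 1.73×10⁷ = 8.14×10⁻¹⁴ W
In dBm: 10 log₁₀(8.14×10⁻¹⁴ / 10⁻³) = −100.9 dBm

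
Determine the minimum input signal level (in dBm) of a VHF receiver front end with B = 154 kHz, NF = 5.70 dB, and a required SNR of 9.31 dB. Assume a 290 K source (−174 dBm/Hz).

−107.1 dBm

Sensitivity = −174 + 10 log₁₀(B) + NF + SNR_min
= −174 + 51.88 + 5.70 + 9.31
= −107.11 dBm → −107.1 dBm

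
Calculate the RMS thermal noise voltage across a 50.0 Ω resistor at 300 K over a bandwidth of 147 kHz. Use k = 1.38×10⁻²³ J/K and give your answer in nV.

V_n = √(4kTRB)
4kTRB = 4 × 1.38×10⁻²³ × 300 × 5.00×10¹ × 1.47×10⁵ = 1.22×10⁻¹³ V²
V_n = √(1.22×10⁻¹³) = 3.49×10⁻⁷ V = 349 nV

349 nV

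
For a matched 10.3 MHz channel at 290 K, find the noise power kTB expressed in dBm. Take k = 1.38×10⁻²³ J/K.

P_n = kTB = 1.38×10⁻²³ × 290 × 1.03×10⁷ = 4.12×10⁻¹⁴ W
In dBm: 10 log₁₀(4.12×10⁻¹⁴ / 10⁻³) = −103.8 dBm

−103.8 dBm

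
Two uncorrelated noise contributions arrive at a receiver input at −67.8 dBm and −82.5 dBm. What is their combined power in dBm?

−67.7 dBm

Convert to linear, add, convert back:
P₁ = 1.66×10⁻¹⁰ W, P₂ = 5.62×10⁻¹² W
P_tot = 1.72×10⁻¹⁰ W → 10 log₁₀(P_tot / 10⁻³) = −67.7 dBm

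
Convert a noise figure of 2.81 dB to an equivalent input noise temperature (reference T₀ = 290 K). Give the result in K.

264 K

F = 10^(2.81/10) = 1.90985
T_e = (F − 1)·T₀ = (1.90985 − 1) × 290 = 264 K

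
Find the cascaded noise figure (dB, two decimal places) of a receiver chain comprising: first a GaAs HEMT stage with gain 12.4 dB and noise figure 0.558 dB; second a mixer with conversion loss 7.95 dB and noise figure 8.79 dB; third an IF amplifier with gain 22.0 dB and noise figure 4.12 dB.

Convert to linear (a loss of L dB is a gain of −L dB): F_i = 10^(NF_i/10), G_i = 10^(G_i,dB/10)
  Stage 1: F_1 = 10^(0.558/10) = 1.137, G_1 = 10^(12.4/10) = 17.38
  Stage 2: F_2 = 10^(8.79/10) = 7.568, G_2 = 10^(−7.95/10) = 0.1603
  Stage 3: F_3 = 10^(4.12/10) = 2.582, G_3 = 10^(22.0/10) = 158.5
Friis cascade:
  F = 1.137 + (7.568 − 1)/17.38 + (2.582 − 1)/2.786 = 2.083
NF = 10 log₁₀(2.083) = 3.19 dB

3.19 dB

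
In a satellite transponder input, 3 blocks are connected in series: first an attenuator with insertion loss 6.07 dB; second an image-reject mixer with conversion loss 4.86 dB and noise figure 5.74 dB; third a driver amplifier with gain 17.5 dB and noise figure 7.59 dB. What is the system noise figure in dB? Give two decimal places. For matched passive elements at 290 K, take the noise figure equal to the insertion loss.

18.69 dB

Convert to linear (a loss of L dB is a gain of −L dB): F_i = 10^(NF_i/10), G_i = 10^(G_i,dB/10)
  Stage 1: F_1 = 10^(6.07/10) = 4.046, G_1 = 10^(−6.07/10) = 0.2472
  Stage 2: F_2 = 10^(5.74/10) = 3.750, G_2 = 10^(−4.86/10) = 0.3266
  Stage 3: F_3 = 10^(7.59/10) = 5.741, G_3 = 10^(17.5/10) = 56.23
Friis cascade:
  F = 4.046 + (3.750 − 1)/0.2472 + (5.741 − 1)/0.08072 = 73.90
NF = 10 log₁₀(73.90) = 18.69 dB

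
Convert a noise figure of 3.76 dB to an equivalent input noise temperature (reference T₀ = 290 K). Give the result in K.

399 K

F = 10^(3.76/10) = 2.37684
T_e = (F − 1)·T₀ = (2.37684 − 1) × 290 = 399 K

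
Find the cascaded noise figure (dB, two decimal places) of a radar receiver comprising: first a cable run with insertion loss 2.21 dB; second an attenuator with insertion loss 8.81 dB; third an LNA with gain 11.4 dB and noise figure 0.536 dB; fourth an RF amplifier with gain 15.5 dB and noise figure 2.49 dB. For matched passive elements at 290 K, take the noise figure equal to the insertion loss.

11.77 dB

Convert to linear (a loss of L dB is a gain of −L dB): F_i = 10^(NF_i/10), G_i = 10^(G_i,dB/10)
  Stage 1: F_1 = 10^(2.21/10) = 1.663, G_1 = 10^(−2.21/10) = 0.6012
  Stage 2: F_2 = 10^(8.81/10) = 7.603, G_2 = 10^(−8.81/10) = 0.1315
  Stage 3: F_3 = 10^(0.536/10) = 1.131, G_3 = 10^(11.4/10) = 13.80
  Stage 4: F_4 = 10^(2.49/10) = 1.774, G_4 = 10^(15.5/10) = 35.48
Friis cascade:
  F = 1.663 + (7.603 − 1)/0.6012 + (1.131 − 1)/0.07907 + (1.774 − 1)/1.091 = 15.02
NF = 10 log₁₀(15.02) = 11.77 dB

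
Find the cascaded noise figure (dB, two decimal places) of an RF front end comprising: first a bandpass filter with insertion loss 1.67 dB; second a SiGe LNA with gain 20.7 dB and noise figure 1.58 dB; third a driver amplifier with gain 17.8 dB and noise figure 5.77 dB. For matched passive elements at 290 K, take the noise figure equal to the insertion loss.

3.32 dB

Convert to linear (a loss of L dB is a gain of −L dB): F_i = 10^(NF_i/10), G_i = 10^(G_i,dB/10)
  Stage 1: F_1 = 10^(1.67/10) = 1.469, G_1 = 10^(−1.67/10) = 0.6808
  Stage 2: F_2 = 10^(1.58/10) = 1.439, G_2 = 10^(20.7/10) = 117.5
  Stage 3: F_3 = 10^(5.77/10) = 3.776, G_3 = 10^(17.8/10) = 60.26
Friis cascade:
  F = 1.469 + (1.439 − 1)/0.6808 + (3.776 − 1)/79.98 = 2.148
NF = 10 log₁₀(2.148) = 3.32 dB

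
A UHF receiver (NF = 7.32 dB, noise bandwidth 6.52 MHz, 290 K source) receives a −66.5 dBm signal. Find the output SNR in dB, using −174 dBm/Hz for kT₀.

32.0 dB

Noise floor: N = −174 + 10 log₁₀(B) + NF
10 log₁₀(6.52×10⁶) = 68.14 dB
N = −174 + 68.14 + 7.32 = −98.54 dBm
SNR = P_sig − N = −66.5 − (−98.54) = 32.04 dB → 32.0 dB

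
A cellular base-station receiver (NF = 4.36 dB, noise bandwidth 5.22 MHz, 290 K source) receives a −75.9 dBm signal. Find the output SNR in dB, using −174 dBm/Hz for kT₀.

26.6 dB

Noise floor: N = −174 + 10 log₁₀(B) + NF
10 log₁₀(5.22×10⁶) = 67.18 dB
N = −174 + 67.18 + 4.36 = −102.46 dBm
SNR = P_sig − N = −75.9 − (−102.46) = 26.56 dB → 26.6 dB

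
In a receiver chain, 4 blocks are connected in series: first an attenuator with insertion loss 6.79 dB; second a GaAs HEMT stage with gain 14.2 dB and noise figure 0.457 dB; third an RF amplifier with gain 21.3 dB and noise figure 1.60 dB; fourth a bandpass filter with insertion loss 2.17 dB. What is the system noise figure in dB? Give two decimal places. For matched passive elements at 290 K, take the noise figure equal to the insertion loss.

Convert to linear (a loss of L dB is a gain of −L dB): F_i = 10^(NF_i/10), G_i = 10^(G_i,dB/10)
  Stage 1: F_1 = 10^(6.79/10) = 4.775, G_1 = 10^(−6.79/10) = 0.2094
  Stage 2: F_2 = 10^(0.457/10) = 1.111, G_2 = 10^(14.2/10) = 26.30
  Stage 3: F_3 = 10^(1.60/10) = 1.445, G_3 = 10^(21.3/10) = 134.9
  Stage 4: F_4 = 10^(2.17/10) = 1.648, G_4 = 10^(−2.17/10) = 0.6067
Friis cascade:
  F = 4.775 + (1.111 − 1)/0.2094 + (1.445 − 1)/5.508 + (1.648 − 1)/743.0 = 5.387
NF = 10 log₁₀(5.387) = 7.31 dB

7.31 dB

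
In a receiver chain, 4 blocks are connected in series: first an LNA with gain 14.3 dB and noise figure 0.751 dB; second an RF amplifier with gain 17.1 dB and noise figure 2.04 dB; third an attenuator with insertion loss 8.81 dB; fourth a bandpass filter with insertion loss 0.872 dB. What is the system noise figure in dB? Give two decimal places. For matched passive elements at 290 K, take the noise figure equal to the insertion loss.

Convert to linear (a loss of L dB is a gain of −L dB): F_i = 10^(NF_i/10), G_i = 10^(G_i,dB/10)
  Stage 1: F_1 = 10^(0.751/10) = 1.189, G_1 = 10^(14.3/10) = 26.92
  Stage 2: F_2 = 10^(2.04/10) = 1.600, G_2 = 10^(17.1/10) = 51.29
  Stage 3: F_3 = 10^(8.81/10) = 7.603, G_3 = 10^(−8.81/10) = 0.1315
  Stage 4: F_4 = 10^(0.872/10) = 1.222, G_4 = 10^(−0.872/10) = 0.8181
Friis cascade:
  F = 1.189 + (1.600 − 1)/26.92 + (7.603 − 1)/1380 + (1.222 − 1)/181.6 = 1.217
NF = 10 log₁₀(1.217) = 0.85 dB

0.85 dB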